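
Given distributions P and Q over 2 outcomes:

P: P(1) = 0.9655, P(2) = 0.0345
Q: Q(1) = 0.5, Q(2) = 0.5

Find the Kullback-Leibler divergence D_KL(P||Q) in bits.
0.7835 bits

D_KL(P||Q) = Σ P(x) log₂(P(x)/Q(x))

Computing term by term:
  P(1)·log₂(P(1)/Q(1)) = 0.9655·log₂(0.9655/0.5) = 0.91660
  P(2)·log₂(P(2)/Q(2)) = 0.0345·log₂(0.0345/0.5) = -0.13308

D_KL(P||Q) = 0.91660 - 0.13308 = 0.78352 ≈ 0.7835 bits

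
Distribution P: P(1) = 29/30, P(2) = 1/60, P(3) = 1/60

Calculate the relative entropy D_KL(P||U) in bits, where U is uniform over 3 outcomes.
1.3408 bits

U(i) = 1/3 for all i

D_KL(P||U) = Σ P(x) log₂(P(x) / (1/3))
           = Σ P(x) log₂(P(x)) + log₂(3)
           = log₂(3) - H(P)

H(P) = -Σ P(x) log₂(P(x)):
  -P(1)·log₂(P(1)) = -(29/30)·log₂(29/30) = 0.04728
  -P(2)·log₂(P(2)) = -(1/60)·log₂(1/60) = 0.09845
  -P(3)·log₂(P(3)) = -(1/60)·log₂(1/60) = 0.09845
H(P) = 0.04728 + 0.09845 + 0.09845 = 0.24418 bits

log₂(3) = 1.58496 bits

D_KL(P||U) = 1.58496 - 0.24418 = 1.34078 ≈ 1.3408 bits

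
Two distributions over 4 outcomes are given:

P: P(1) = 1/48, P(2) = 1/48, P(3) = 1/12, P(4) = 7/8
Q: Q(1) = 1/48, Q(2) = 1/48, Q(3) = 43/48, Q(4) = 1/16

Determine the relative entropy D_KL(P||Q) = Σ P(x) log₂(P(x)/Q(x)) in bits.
3.0459 bits

D_KL(P||Q) = Σ P(x) log₂(P(x)/Q(x))

Computing term by term:
  P(1)·log₂(P(1)/Q(1)) = (1/48)·log₂((1/48)/(1/48)) = 0.00000
  P(2)·log₂(P(2)/Q(2)) = (1/48)·log₂((1/48)/(1/48)) = 0.00000
  P(3)·log₂(P(3)/Q(3)) = (1/12)·log₂((1/12)/(43/48)) = -0.28552
  P(4)·log₂(P(4)/Q(4)) = (7/8)·log₂((7/8)/(1/16)) = 3.33144

D_KL(P||Q) = 0.00000 + 0.00000 - 0.28552 + 3.33144 = 3.04592 ≈ 3.0459 bits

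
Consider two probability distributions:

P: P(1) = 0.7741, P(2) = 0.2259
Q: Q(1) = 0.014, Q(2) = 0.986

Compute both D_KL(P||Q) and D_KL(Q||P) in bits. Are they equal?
D_KL(P||Q) = 4.0010 bits, D_KL(Q||P) = 2.0151 bits. No, they are not equal.

D_KL(P||Q) = Σ P(x) log₂(P(x)/Q(x))

Computing term by term:
  P(1)·log₂(P(1)/Q(1)) = 0.7741·log₂(0.7741/0.014) = 4.48128
  P(2)·log₂(P(2)/Q(2)) = 0.2259·log₂(0.2259/0.986) = -0.48024

D_KL(P||Q) = 4.48128 - 0.48024 = 4.00104 ≈ 4.0010 bits

D_KL(Q||P) = Σ Q(x) log₂(Q(x)/P(x))

Computing term by term:
  Q(1)·log₂(Q(1)/P(1)) = 0.014·log₂(0.014/0.7741) = -0.08105
  Q(2)·log₂(Q(2)/P(2)) = 0.986·log₂(0.986/0.2259) = 2.09614

D_KL(Q||P) = -0.08105 + 2.09614 = 2.01509 ≈ 2.0151 bits

These are NOT equal (difference: 1.9859 bits). KL divergence is asymmetric: D_KL(P||Q) ≠ D_KL(Q||P) in general.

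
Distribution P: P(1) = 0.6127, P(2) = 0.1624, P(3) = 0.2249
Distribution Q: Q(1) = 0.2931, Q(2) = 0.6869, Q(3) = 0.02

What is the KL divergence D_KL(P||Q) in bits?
1.0991 bits

D_KL(P||Q) = Σ P(x) log₂(P(x)/Q(x))

Computing term by term:
  P(1)·log₂(P(1)/Q(1)) = 0.6127·log₂(0.6127/0.2931) = 0.65178
  P(2)·log₂(P(2)/Q(2)) = 0.1624·log₂(0.1624/0.6869) = -0.33788
  P(3)·log₂(P(3)/Q(3)) = 0.2249·log₂(0.2249/0.02) = 0.78517

D_KL(P||Q) = 0.65178 - 0.33788 + 0.78517 = 1.09907 ≈ 1.0991 bits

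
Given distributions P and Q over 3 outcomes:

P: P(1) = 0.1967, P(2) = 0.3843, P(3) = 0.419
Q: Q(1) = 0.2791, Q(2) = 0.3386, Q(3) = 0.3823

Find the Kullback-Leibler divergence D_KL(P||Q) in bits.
0.0263 bits

D_KL(P||Q) = Σ P(x) log₂(P(x)/Q(x))

Computing term by term:
  P(1)·log₂(P(1)/Q(1)) = 0.1967·log₂(0.1967/0.2791) = -0.09929
  P(2)·log₂(P(2)/Q(2)) = 0.3843·log₂(0.3843/0.3386) = 0.07019
  P(3)·log₂(P(3)/Q(3)) = 0.419·log₂(0.419/0.3823) = 0.05541

D_KL(P||Q) = -0.09929 + 0.07019 + 0.05541 = 0.02631 ≈ 0.0263 bits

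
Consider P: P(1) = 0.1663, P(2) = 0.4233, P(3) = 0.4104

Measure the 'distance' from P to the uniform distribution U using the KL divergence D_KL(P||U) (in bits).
0.1022 bits

U(i) = 1/3 for all i

D_KL(P||U) = Σ P(x) log₂(P(x) / (1/3))
           = Σ P(x) log₂(P(x)) + log₂(3)
           = log₂(3) - H(P)

H(P) = -Σ P(x) log₂(P(x)):
  -P(1)·log₂(P(1)) = -(0.1663)·log₂(0.1663) = 0.43041
  -P(2)·log₂(P(2)) = -(0.4233)·log₂(0.4233) = 0.52500
  -P(3)·log₂(P(3)) = -(0.4104)·log₂(0.4104) = 0.52732
H(P) = 0.43041 + 0.52500 + 0.52732 = 1.48273 bits

log₂(3) = 1.58496 bits

D_KL(P||U) = 1.58496 - 1.48273 = 0.10223 ≈ 0.1022 bits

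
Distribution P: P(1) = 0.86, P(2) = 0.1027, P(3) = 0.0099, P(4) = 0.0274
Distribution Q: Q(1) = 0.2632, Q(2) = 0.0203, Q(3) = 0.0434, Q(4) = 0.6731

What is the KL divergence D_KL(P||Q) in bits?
1.5616 bits

D_KL(P||Q) = Σ P(x) log₂(P(x)/Q(x))

Computing term by term:
  P(1)·log₂(P(1)/Q(1)) = 0.86·log₂(0.86/0.2632) = 1.46903
  P(2)·log₂(P(2)/Q(2)) = 0.1027·log₂(0.1027/0.0203) = 0.24020
  P(3)·log₂(P(3)/Q(3)) = 0.0099·log₂(0.0099/0.0434) = -0.02111
  P(4)·log₂(P(4)/Q(4)) = 0.0274·log₂(0.0274/0.6731) = -0.12655

D_KL(P||Q) = 1.46903 + 0.24020 - 0.02111 - 0.12655 = 1.56157 ≈ 1.5616 bits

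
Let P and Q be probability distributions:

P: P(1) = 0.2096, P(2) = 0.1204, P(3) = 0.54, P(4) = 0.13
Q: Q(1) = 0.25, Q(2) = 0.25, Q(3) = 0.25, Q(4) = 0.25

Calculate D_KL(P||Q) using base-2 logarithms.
0.2971 bits

D_KL(P||Q) = Σ P(x) log₂(P(x)/Q(x))

Computing term by term:
  P(1)·log₂(P(1)/Q(1)) = 0.2096·log₂(0.2096/0.25) = -0.05330
  P(2)·log₂(P(2)/Q(2)) = 0.1204·log₂(0.1204/0.25) = -0.12691
  P(3)·log₂(P(3)/Q(3)) = 0.54·log₂(0.54/0.25) = 0.59996
  P(4)·log₂(P(4)/Q(4)) = 0.13·log₂(0.13/0.25) = -0.12264

D_KL(P||Q) = -0.05330 - 0.12691 + 0.59996 - 0.12264 = 0.29711 ≈ 0.2971 bits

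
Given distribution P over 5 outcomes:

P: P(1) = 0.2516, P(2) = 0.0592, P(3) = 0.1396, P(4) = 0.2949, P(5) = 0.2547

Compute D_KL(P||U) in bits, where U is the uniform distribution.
0.1610 bits

U(i) = 1/5 for all i

D_KL(P||U) = Σ P(x) log₂(P(x) / (1/5))
           = Σ P(x) log₂(P(x)) + log₂(5)
           = log₂(5) - H(P)

H(P) = -Σ P(x) log₂(P(x)):
  -P(1)·log₂(P(1)) = -(0.2516)·log₂(0.2516) = 0.50088
  -P(2)·log₂(P(2)) = -(0.0592)·log₂(0.0592) = 0.24143
  -P(3)·log₂(P(3)) = -(0.1396)·log₂(0.1396) = 0.39655
  -P(4)·log₂(P(4)) = -(0.2949)·log₂(0.2949) = 0.51953
  -P(5)·log₂(P(5)) = -(0.2547)·log₂(0.2547) = 0.50256
H(P) = 0.50088 + 0.24143 + 0.39655 + 0.51953 + 0.50256 = 2.16095 bits

log₂(5) = 2.32193 bits

D_KL(P||U) = 2.32193 - 2.16095 = 0.16098 ≈ 0.1610 bits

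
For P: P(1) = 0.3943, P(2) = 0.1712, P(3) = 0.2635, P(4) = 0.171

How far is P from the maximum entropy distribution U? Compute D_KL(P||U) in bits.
0.0920 bits

U(i) = 1/4 for all i

D_KL(P||U) = Σ P(x) log₂(P(x) / (1/4))
           = Σ P(x) log₂(P(x)) + log₂(4)
           = log₂(4) - H(P)

H(P) = -Σ P(x) log₂(P(x)):
  -P(1)·log₂(P(1)) = -(0.3943)·log₂(0.3943) = 0.52940
  -P(2)·log₂(P(2)) = -(0.1712)·log₂(0.1712) = 0.43592
  -P(3)·log₂(P(3)) = -(0.2635)·log₂(0.2635) = 0.50701
  -P(4)·log₂(P(4)) = -(0.171)·log₂(0.171) = 0.43570
H(P) = 0.52940 + 0.43592 + 0.50701 + 0.43570 = 1.90803 bits

log₂(4) = 2.00000 bits

D_KL(P||U) = 2.00000 - 1.90803 = 0.09197 ≈ 0.0920 bits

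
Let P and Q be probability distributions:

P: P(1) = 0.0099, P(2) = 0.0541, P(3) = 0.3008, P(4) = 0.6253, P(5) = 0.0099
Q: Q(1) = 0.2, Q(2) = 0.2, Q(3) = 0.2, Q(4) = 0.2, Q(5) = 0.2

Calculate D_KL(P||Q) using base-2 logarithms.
1.0175 bits

D_KL(P||Q) = Σ P(x) log₂(P(x)/Q(x))

Computing term by term:
  P(1)·log₂(P(1)/Q(1)) = 0.0099·log₂(0.0099/0.2) = -0.04293
  P(2)·log₂(P(2)/Q(2)) = 0.0541·log₂(0.0541/0.2) = -0.10205
  P(3)·log₂(P(3)/Q(3)) = 0.3008·log₂(0.3008/0.2) = 0.17711
  P(4)·log₂(P(4)/Q(4)) = 0.6253·log₂(0.6253/0.2) = 1.02834
  P(5)·log₂(P(5)/Q(5)) = 0.0099·log₂(0.0099/0.2) = -0.04293

D_KL(P||Q) = -0.04293 - 0.10205 + 0.17711 + 1.02834 - 0.04293 = 1.01754 ≈ 1.0175 bits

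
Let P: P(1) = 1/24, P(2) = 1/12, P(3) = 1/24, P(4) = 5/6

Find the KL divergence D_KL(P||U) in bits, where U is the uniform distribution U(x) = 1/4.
1.1000 bits

U(i) = 1/4 for all i

D_KL(P||U) = Σ P(x) log₂(P(x) / (1/4))
           = Σ P(x) log₂(P(x)) + log₂(4)
           = log₂(4) - H(P)

H(P) = -Σ P(x) log₂(P(x)):
  -P(1)·log₂(P(1)) = -(1/24)·log₂(1/24) = 0.19104
  -P(2)·log₂(P(2)) = -(1/12)·log₂(1/12) = 0.29875
  -P(3)·log₂(P(3)) = -(1/24)·log₂(1/24) = 0.19104
  -P(4)·log₂(P(4)) = -(5/6)·log₂(5/6) = 0.21920
H(P) = 0.19104 + 0.29875 + 0.19104 + 0.21920 = 0.90003 bits

log₂(4) = 2.00000 bits

D_KL(P||U) = 2.00000 - 0.90003 = 1.09997 ≈ 1.1000 bits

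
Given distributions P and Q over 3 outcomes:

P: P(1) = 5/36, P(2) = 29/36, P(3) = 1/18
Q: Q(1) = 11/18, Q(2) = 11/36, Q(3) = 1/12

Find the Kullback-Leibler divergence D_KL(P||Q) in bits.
0.7972 bits

D_KL(P||Q) = Σ P(x) log₂(P(x)/Q(x))

Computing term by term:
  P(1)·log₂(P(1)/Q(1)) = (5/36)·log₂((5/36)/(11/18)) = -0.29688
  P(2)·log₂(P(2)/Q(2)) = (29/36)·log₂((29/36)/(11/36)) = 1.12661
  P(3)·log₂(P(3)/Q(3)) = (1/18)·log₂((1/18)/(1/12)) = -0.03250

D_KL(P||Q) = -0.29688 + 1.12661 - 0.03250 = 0.79723 ≈ 0.7972 bits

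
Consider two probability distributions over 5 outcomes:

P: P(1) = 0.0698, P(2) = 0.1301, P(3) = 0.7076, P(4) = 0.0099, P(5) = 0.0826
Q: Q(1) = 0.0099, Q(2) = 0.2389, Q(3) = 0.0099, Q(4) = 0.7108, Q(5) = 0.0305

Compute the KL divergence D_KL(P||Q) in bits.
4.4987 bits

D_KL(P||Q) = Σ P(x) log₂(P(x)/Q(x))

Computing term by term:
  P(1)·log₂(P(1)/Q(1)) = 0.0698·log₂(0.0698/0.0099) = 0.19668
  P(2)·log₂(P(2)/Q(2)) = 0.1301·log₂(0.1301/0.2389) = -0.11407
  P(3)·log₂(P(3)/Q(3)) = 0.7076·log₂(0.7076/0.0099) = 4.35836
  P(4)·log₂(P(4)/Q(4)) = 0.0099·log₂(0.0099/0.7108) = -0.06104
  P(5)·log₂(P(5)/Q(5)) = 0.0826·log₂(0.0826/0.0305) = 0.11872

D_KL(P||Q) = 0.19668 - 0.11407 + 4.35836 - 0.06104 + 0.11872 = 4.49865 ≈ 4.4987 bits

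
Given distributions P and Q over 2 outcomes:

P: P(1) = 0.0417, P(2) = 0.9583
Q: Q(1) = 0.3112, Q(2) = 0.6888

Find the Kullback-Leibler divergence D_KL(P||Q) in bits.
0.3356 bits

D_KL(P||Q) = Σ P(x) log₂(P(x)/Q(x))

Computing term by term:
  P(1)·log₂(P(1)/Q(1)) = 0.0417·log₂(0.0417/0.3112) = -0.12092
  P(2)·log₂(P(2)/Q(2)) = 0.9583·log₂(0.9583/0.6888) = 0.45653

D_KL(P||Q) = -0.12092 + 0.45653 = 0.33561 ≈ 0.3356 bits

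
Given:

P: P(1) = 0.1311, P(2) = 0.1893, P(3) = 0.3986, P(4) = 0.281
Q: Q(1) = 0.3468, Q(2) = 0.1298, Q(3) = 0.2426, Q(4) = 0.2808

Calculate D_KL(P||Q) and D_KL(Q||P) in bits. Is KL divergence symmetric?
D_KL(P||Q) = 0.2049 bits, D_KL(Q||P) = 0.2420 bits. No, KL divergence is not symmetric.

D_KL(P||Q) = Σ P(x) log₂(P(x)/Q(x))

Computing term by term:
  P(1)·log₂(P(1)/Q(1)) = 0.1311·log₂(0.1311/0.3468) = -0.18399
  P(2)·log₂(P(2)/Q(2)) = 0.1893·log₂(0.1893/0.1298) = 0.10305
  P(3)·log₂(P(3)/Q(3)) = 0.3986·log₂(0.3986/0.2426) = 0.28554
  P(4)·log₂(P(4)/Q(4)) = 0.281·log₂(0.281/0.2808) = 0.00029

D_KL(P||Q) = -0.18399 + 0.10305 + 0.28554 + 0.00029 = 0.20489 ≈ 0.2049 bits

D_KL(Q||P) = Σ Q(x) log₂(Q(x)/P(x))

Computing term by term:
  Q(1)·log₂(Q(1)/P(1)) = 0.3468·log₂(0.3468/0.1311) = 0.48671
  Q(2)·log₂(Q(2)/P(2)) = 0.1298·log₂(0.1298/0.1893) = -0.07066
  Q(3)·log₂(Q(3)/P(3)) = 0.2426·log₂(0.2426/0.3986) = -0.17379
  Q(4)·log₂(Q(4)/P(4)) = 0.2808·log₂(0.2808/0.281) = -0.00029

D_KL(Q||P) = 0.48671 - 0.07066 - 0.17379 - 0.00029 = 0.24197 ≈ 0.2420 bits

These are NOT equal (difference: 0.0371 bits). KL divergence is asymmetric: D_KL(P||Q) ≠ D_KL(Q||P) in general.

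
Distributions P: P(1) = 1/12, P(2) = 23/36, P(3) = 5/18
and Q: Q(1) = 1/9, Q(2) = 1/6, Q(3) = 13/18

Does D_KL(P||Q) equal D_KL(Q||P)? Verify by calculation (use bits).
D_KL(P||Q) = 0.8210 bits, D_KL(Q||P) = 0.7186 bits. No — D_KL(P||Q) ≠ D_KL(Q||P) for this pair.

D_KL(P||Q) = Σ P(x) log₂(P(x)/Q(x))

Computing term by term:
  P(1)·log₂(P(1)/Q(1)) = (1/12)·log₂((1/12)/(1/9)) = -0.03459
  P(2)·log₂(P(2)/Q(2)) = (23/36)·log₂((23/36)/(1/6)) = 1.23855
  P(3)·log₂(P(3)/Q(3)) = (5/18)·log₂((5/18)/(13/18)) = -0.38292

D_KL(P||Q) = -0.03459 + 1.23855 - 0.38292 = 0.82104 ≈ 0.8210 bits

D_KL(Q||P) = Σ Q(x) log₂(Q(x)/P(x))

Computing term by term:
  Q(1)·log₂(Q(1)/P(1)) = (1/9)·log₂((1/9)/(1/12)) = 0.04612
  Q(2)·log₂(Q(2)/P(2)) = (1/6)·log₂((1/6)/(23/36)) = -0.32310
  Q(3)·log₂(Q(3)/P(3)) = (13/18)·log₂((13/18)/(5/18)) = 0.99559

D_KL(Q||P) = 0.04612 - 0.32310 + 0.99559 = 0.71861 ≈ 0.7186 bits

These are NOT equal (difference: 0.1024 bits). KL divergence is asymmetric: D_KL(P||Q) ≠ D_KL(Q||P) in general.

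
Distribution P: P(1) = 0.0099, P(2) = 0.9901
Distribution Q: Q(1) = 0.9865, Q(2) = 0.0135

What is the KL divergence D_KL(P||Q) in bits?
6.0695 bits

D_KL(P||Q) = Σ P(x) log₂(P(x)/Q(x))

Computing term by term:
  P(1)·log₂(P(1)/Q(1)) = 0.0099·log₂(0.0099/0.9865) = -0.06572
  P(2)·log₂(P(2)/Q(2)) = 0.9901·log₂(0.9901/0.0135) = 6.13520

D_KL(P||Q) = -0.06572 + 6.13520 = 6.06948 ≈ 6.0695 bits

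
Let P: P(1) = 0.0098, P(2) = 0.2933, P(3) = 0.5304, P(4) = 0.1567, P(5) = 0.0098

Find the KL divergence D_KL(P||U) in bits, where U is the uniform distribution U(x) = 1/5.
0.7679 bits

U(i) = 1/5 for all i

D_KL(P||U) = Σ P(x) log₂(P(x) / (1/5))
           = Σ P(x) log₂(P(x)) + log₂(5)
           = log₂(5) - H(P)

H(P) = -Σ P(x) log₂(P(x)):
  -P(1)·log₂(P(1)) = -(0.0098)·log₂(0.0098) = 0.06540
  -P(2)·log₂(P(2)) = -(0.2933)·log₂(0.2933) = 0.51901
  -P(3)·log₂(P(3)) = -(0.5304)·log₂(0.5304) = 0.48524
  -P(4)·log₂(P(4)) = -(0.1567)·log₂(0.1567) = 0.41900
  -P(5)·log₂(P(5)) = -(0.0098)·log₂(0.0098) = 0.06540
H(P) = 0.06540 + 0.51901 + 0.48524 + 0.41900 + 0.06540 = 1.55405 bits

log₂(5) = 2.32193 bits

D_KL(P||U) = 2.32193 - 1.55405 = 0.76788 ≈ 0.7679 bits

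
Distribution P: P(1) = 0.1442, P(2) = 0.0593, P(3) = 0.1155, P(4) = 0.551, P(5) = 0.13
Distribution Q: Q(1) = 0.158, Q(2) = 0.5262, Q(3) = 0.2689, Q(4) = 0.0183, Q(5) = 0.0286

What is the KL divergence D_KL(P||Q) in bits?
2.6440 bits

D_KL(P||Q) = Σ P(x) log₂(P(x)/Q(x))

Computing term by term:
  P(1)·log₂(P(1)/Q(1)) = 0.1442·log₂(0.1442/0.158) = -0.01901
  P(2)·log₂(P(2)/Q(2)) = 0.0593·log₂(0.0593/0.5262) = -0.18677
  P(3)·log₂(P(3)/Q(3)) = 0.1155·log₂(0.1155/0.2689) = -0.14081
  P(4)·log₂(P(4)/Q(4)) = 0.551·log₂(0.551/0.0183) = 2.70659
  P(5)·log₂(P(5)/Q(5)) = 0.13·log₂(0.13/0.0286) = 0.28398

D_KL(P||Q) = -0.01901 - 0.18677 - 0.14081 + 2.70659 + 0.28398 = 2.64398 ≈ 2.6440 bits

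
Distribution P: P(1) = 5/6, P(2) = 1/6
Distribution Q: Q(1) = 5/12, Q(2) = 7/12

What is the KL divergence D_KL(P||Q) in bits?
0.5321 bits

D_KL(P||Q) = Σ P(x) log₂(P(x)/Q(x))

Computing term by term:
  P(1)·log₂(P(1)/Q(1)) = (5/6)·log₂((5/6)/(5/12)) = 0.83333
  P(2)·log₂(P(2)/Q(2)) = (1/6)·log₂((1/6)/(7/12)) = -0.30123

D_KL(P||Q) = 0.83333 - 0.30123 = 0.53210 ≈ 0.5321 bits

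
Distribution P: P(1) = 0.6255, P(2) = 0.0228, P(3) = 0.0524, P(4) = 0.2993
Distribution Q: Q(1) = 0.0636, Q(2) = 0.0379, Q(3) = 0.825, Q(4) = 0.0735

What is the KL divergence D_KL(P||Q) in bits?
2.4441 bits

D_KL(P||Q) = Σ P(x) log₂(P(x)/Q(x))

Computing term by term:
  P(1)·log₂(P(1)/Q(1)) = 0.6255·log₂(0.6255/0.0636) = 2.06284
  P(2)·log₂(P(2)/Q(2)) = 0.0228·log₂(0.0228/0.0379) = -0.01672
  P(3)·log₂(P(3)/Q(3)) = 0.0524·log₂(0.0524/0.825) = -0.20838
  P(4)·log₂(P(4)/Q(4)) = 0.2993·log₂(0.2993/0.0735) = 0.60631

D_KL(P||Q) = 2.06284 - 0.01672 - 0.20838 + 0.60631 = 2.44405 ≈ 2.4441 bits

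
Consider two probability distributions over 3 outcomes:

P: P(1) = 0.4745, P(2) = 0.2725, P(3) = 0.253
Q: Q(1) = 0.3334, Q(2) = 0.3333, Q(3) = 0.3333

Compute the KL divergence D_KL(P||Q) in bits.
0.0618 bits

D_KL(P||Q) = Σ P(x) log₂(P(x)/Q(x))

Computing term by term:
  P(1)·log₂(P(1)/Q(1)) = 0.4745·log₂(0.4745/0.3334) = 0.24159
  P(2)·log₂(P(2)/Q(2)) = 0.2725·log₂(0.2725/0.3333) = -0.07918
  P(3)·log₂(P(3)/Q(3)) = 0.253·log₂(0.253/0.3333) = -0.10061

D_KL(P||Q) = 0.24159 - 0.07918 - 0.10061 = 0.06180 ≈ 0.0618 bits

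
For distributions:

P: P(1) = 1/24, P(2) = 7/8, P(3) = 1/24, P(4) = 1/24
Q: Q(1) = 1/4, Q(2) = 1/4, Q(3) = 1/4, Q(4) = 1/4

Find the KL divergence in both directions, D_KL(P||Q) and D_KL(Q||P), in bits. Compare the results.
D_KL(P||Q) = 1.2583 bits, D_KL(Q||P) = 1.4869 bits. D_KL(Q||P) is larger than D_KL(P||Q) by 0.2286 bits; the two directions differ.

D_KL(P||Q) = Σ P(x) log₂(P(x)/Q(x))

Computing term by term:
  P(1)·log₂(P(1)/Q(1)) = (1/24)·log₂((1/24)/(1/4)) = -0.10771
  P(2)·log₂(P(2)/Q(2)) = (7/8)·log₂((7/8)/(1/4)) = 1.58144
  P(3)·log₂(P(3)/Q(3)) = (1/24)·log₂((1/24)/(1/4)) = -0.10771
  P(4)·log₂(P(4)/Q(4)) = (1/24)·log₂((1/24)/(1/4)) = -0.10771

D_KL(P||Q) = -0.10771 + 1.58144 - 0.10771 - 0.10771 = 1.25831 ≈ 1.2583 bits

D_KL(Q||P) = Σ Q(x) log₂(Q(x)/P(x))

Computing term by term:
  Q(1)·log₂(Q(1)/P(1)) = (1/4)·log₂((1/4)/(1/24)) = 0.64624
  Q(2)·log₂(Q(2)/P(2)) = (1/4)·log₂((1/4)/(7/8)) = -0.45184
  Q(3)·log₂(Q(3)/P(3)) = (1/4)·log₂((1/4)/(1/24)) = 0.64624
  Q(4)·log₂(Q(4)/P(4)) = (1/4)·log₂((1/4)/(1/24)) = 0.64624

D_KL(Q||P) = 0.64624 - 0.45184 + 0.64624 + 0.64624 = 1.48688 ≈ 1.4869 bits

These are NOT equal (difference: 0.2286 bits). KL divergence is asymmetric: D_KL(P||Q) ≠ D_KL(Q||P) in general.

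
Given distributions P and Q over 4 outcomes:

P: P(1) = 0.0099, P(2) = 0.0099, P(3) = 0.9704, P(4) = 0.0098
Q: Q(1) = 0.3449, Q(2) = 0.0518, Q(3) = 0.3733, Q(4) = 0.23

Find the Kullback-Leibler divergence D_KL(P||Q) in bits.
1.2185 bits

D_KL(P||Q) = Σ P(x) log₂(P(x)/Q(x))

Computing term by term:
  P(1)·log₂(P(1)/Q(1)) = 0.0099·log₂(0.0099/0.3449) = -0.05071
  P(2)·log₂(P(2)/Q(2)) = 0.0099·log₂(0.0099/0.0518) = -0.02364
  P(3)·log₂(P(3)/Q(3)) = 0.9704·log₂(0.9704/0.3733) = 1.33745
  P(4)·log₂(P(4)/Q(4)) = 0.0098·log₂(0.0098/0.23) = -0.04462

D_KL(P||Q) = -0.05071 - 0.02364 + 1.33745 - 0.04462 = 1.21848 ≈ 1.2185 bits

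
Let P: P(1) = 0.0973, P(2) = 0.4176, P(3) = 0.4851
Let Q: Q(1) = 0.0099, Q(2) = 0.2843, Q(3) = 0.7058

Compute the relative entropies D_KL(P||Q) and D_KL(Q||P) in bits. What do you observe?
D_KL(P||Q) = 0.2900 bits, D_KL(Q||P) = 0.1915 bits. The two directions give different values (D_KL(P||Q) exceeds D_KL(Q||P) by 0.0985 bits): KL divergence is asymmetric.

D_KL(P||Q) = Σ P(x) log₂(P(x)/Q(x))

Computing term by term:
  P(1)·log₂(P(1)/Q(1)) = 0.0973·log₂(0.0973/0.0099) = 0.32079
  P(2)·log₂(P(2)/Q(2)) = 0.4176·log₂(0.4176/0.2843) = 0.23165
  P(3)·log₂(P(3)/Q(3)) = 0.4851·log₂(0.4851/0.7058) = -0.26243

D_KL(P||Q) = 0.32079 + 0.23165 - 0.26243 = 0.29001 ≈ 0.2900 bits

D_KL(Q||P) = Σ Q(x) log₂(Q(x)/P(x))

Computing term by term:
  Q(1)·log₂(Q(1)/P(1)) = 0.0099·log₂(0.0099/0.0973) = -0.03264
  Q(2)·log₂(Q(2)/P(2)) = 0.2843·log₂(0.2843/0.4176) = -0.15770
  Q(3)·log₂(Q(3)/P(3)) = 0.7058·log₂(0.7058/0.4851) = 0.38182

D_KL(Q||P) = -0.03264 - 0.15770 + 0.38182 = 0.19148 ≈ 0.1915 bits

These are NOT equal (difference: 0.0985 bits). KL divergence is asymmetric: D_KL(P||Q) ≠ D_KL(Q||P) in general.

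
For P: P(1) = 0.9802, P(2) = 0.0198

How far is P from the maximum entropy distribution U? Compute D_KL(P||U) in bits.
0.8597 bits

U(i) = 1/2 for all i

D_KL(P||U) = Σ P(x) log₂(P(x) / (1/2))
           = Σ P(x) log₂(P(x)) + log₂(2)
           = log₂(2) - H(P)

H(P) = -Σ P(x) log₂(P(x)):
  -P(1)·log₂(P(1)) = -(0.9802)·log₂(0.9802) = 0.02828
  -P(2)·log₂(P(2)) = -(0.0198)·log₂(0.0198) = 0.11204
H(P) = 0.02828 + 0.11204 = 0.14032 bits

log₂(2) = 1.00000 bits

D_KL(P||U) = 1.00000 - 0.14032 = 0.85968 ≈ 0.8597 bits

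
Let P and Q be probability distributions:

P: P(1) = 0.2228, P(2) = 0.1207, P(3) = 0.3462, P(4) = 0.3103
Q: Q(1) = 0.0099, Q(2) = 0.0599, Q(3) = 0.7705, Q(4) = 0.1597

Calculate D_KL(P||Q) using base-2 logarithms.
1.0206 bits

D_KL(P||Q) = Σ P(x) log₂(P(x)/Q(x))

Computing term by term:
  P(1)·log₂(P(1)/Q(1)) = 0.2228·log₂(0.2228/0.0099) = 1.00086
  P(2)·log₂(P(2)/Q(2)) = 0.1207·log₂(0.1207/0.0599) = 0.12200
  P(3)·log₂(P(3)/Q(3)) = 0.3462·log₂(0.3462/0.7705) = -0.39958
  P(4)·log₂(P(4)/Q(4)) = 0.3103·log₂(0.3103/0.1597) = 0.29736

D_KL(P||Q) = 1.00086 + 0.12200 - 0.39958 + 0.29736 = 1.02064 ≈ 1.0206 bits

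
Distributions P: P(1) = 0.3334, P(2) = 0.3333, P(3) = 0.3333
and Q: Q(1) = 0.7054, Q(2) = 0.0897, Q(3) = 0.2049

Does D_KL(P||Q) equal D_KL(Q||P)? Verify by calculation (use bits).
D_KL(P||Q) = 0.5046 bits, D_KL(Q||P) = 0.4490 bits. No — D_KL(P||Q) ≠ D_KL(Q||P) for this pair.

D_KL(P||Q) = Σ P(x) log₂(P(x)/Q(x))

Computing term by term:
  P(1)·log₂(P(1)/Q(1)) = 0.3334·log₂(0.3334/0.7054) = -0.36047
  P(2)·log₂(P(2)/Q(2)) = 0.3333·log₂(0.3333/0.0897) = 0.63115
  P(3)·log₂(P(3)/Q(3)) = 0.3333·log₂(0.3333/0.2049) = 0.23394

D_KL(P||Q) = -0.36047 + 0.63115 + 0.23394 = 0.50462 ≈ 0.5046 bits

D_KL(Q||P) = Σ Q(x) log₂(Q(x)/P(x))

Computing term by term:
  Q(1)·log₂(Q(1)/P(1)) = 0.7054·log₂(0.7054/0.3334) = 0.76267
  Q(2)·log₂(Q(2)/P(2)) = 0.0897·log₂(0.0897/0.3333) = -0.16986
  Q(3)·log₂(Q(3)/P(3)) = 0.2049·log₂(0.2049/0.3333) = -0.14382

D_KL(Q||P) = 0.76267 - 0.16986 - 0.14382 = 0.44899 ≈ 0.4490 bits

These are NOT equal (difference: 0.0556 bits). KL divergence is asymmetric: D_KL(P||Q) ≠ D_KL(Q||P) in general.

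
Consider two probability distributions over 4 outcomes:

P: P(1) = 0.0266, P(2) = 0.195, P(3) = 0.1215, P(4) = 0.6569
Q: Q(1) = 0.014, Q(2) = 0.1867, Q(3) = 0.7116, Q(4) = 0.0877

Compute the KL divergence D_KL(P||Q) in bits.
1.6353 bits

D_KL(P||Q) = Σ P(x) log₂(P(x)/Q(x))

Computing term by term:
  P(1)·log₂(P(1)/Q(1)) = 0.0266·log₂(0.0266/0.014) = 0.02463
  P(2)·log₂(P(2)/Q(2)) = 0.195·log₂(0.195/0.1867) = 0.01224
  P(3)·log₂(P(3)/Q(3)) = 0.1215·log₂(0.1215/0.7116) = -0.30984
  P(4)·log₂(P(4)/Q(4)) = 0.6569·log₂(0.6569/0.0877) = 1.90831

D_KL(P||Q) = 0.02463 + 0.01224 - 0.30984 + 1.90831 = 1.63534 ≈ 1.6353 bits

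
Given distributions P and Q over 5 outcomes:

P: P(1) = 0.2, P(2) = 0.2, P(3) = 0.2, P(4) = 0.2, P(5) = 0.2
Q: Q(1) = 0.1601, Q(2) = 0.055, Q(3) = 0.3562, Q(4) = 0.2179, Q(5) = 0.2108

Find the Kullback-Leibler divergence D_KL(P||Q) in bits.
0.2303 bits

D_KL(P||Q) = Σ P(x) log₂(P(x)/Q(x))

Computing term by term:
  P(1)·log₂(P(1)/Q(1)) = 0.2·log₂(0.2/0.1601) = 0.06421
  P(2)·log₂(P(2)/Q(2)) = 0.2·log₂(0.2/0.055) = 0.37250
  P(3)·log₂(P(3)/Q(3)) = 0.2·log₂(0.2/0.3562) = -0.16654
  P(4)·log₂(P(4)/Q(4)) = 0.2·log₂(0.2/0.2179) = -0.02473
  P(5)·log₂(P(5)/Q(5)) = 0.2·log₂(0.2/0.2108) = -0.01517

D_KL(P||Q) = 0.06421 + 0.37250 - 0.16654 - 0.02473 - 0.01517 = 0.23027 ≈ 0.2303 bits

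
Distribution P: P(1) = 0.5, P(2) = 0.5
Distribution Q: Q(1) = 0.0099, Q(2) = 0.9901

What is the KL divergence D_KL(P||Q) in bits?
2.3364 bits

D_KL(P||Q) = Σ P(x) log₂(P(x)/Q(x))

Computing term by term:
  P(1)·log₂(P(1)/Q(1)) = 0.5·log₂(0.5/0.0099) = 2.82918
  P(2)·log₂(P(2)/Q(2)) = 0.5·log₂(0.5/0.9901) = -0.49282

D_KL(P||Q) = 2.82918 - 0.49282 = 2.33636 ≈ 2.3364 bits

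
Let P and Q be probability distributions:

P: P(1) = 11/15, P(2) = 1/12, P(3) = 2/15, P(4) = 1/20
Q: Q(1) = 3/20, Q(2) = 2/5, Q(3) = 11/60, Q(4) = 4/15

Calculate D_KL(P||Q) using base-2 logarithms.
1.3084 bits

D_KL(P||Q) = Σ P(x) log₂(P(x)/Q(x))

Computing term by term:
  P(1)·log₂(P(1)/Q(1)) = (11/15)·log₂((11/15)/(3/20)) = 1.67897
  P(2)·log₂(P(2)/Q(2)) = (1/12)·log₂((1/12)/(2/5)) = -0.18859
  P(3)·log₂(P(3)/Q(3)) = (2/15)·log₂((2/15)/(11/60)) = -0.06126
  P(4)·log₂(P(4)/Q(4)) = (1/20)·log₂((1/20)/(4/15)) = -0.12075

D_KL(P||Q) = 1.67897 - 0.18859 - 0.06126 - 0.12075 = 1.30837 ≈ 1.3084 bits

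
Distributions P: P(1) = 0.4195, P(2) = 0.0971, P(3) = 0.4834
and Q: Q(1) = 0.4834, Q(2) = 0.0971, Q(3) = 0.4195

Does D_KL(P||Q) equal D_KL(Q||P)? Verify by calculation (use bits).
D_KL(P||Q) = 0.0131 bits, D_KL(Q||P) = 0.0131 bits. Yes — for this pair D_KL(P||Q) = D_KL(Q||P).

D_KL(P||Q) = Σ P(x) log₂(P(x)/Q(x))

Computing term by term:
  P(1)·log₂(P(1)/Q(1)) = 0.4195·log₂(0.4195/0.4834) = -0.08581
  P(2)·log₂(P(2)/Q(2)) = 0.0971·log₂(0.0971/0.0971) = 0.00000
  P(3)·log₂(P(3)/Q(3)) = 0.4834·log₂(0.4834/0.4195) = 0.09888

D_KL(P||Q) = -0.08581 + 0.00000 + 0.09888 = 0.01307 ≈ 0.0131 bits

D_KL(Q||P) = Σ Q(x) log₂(Q(x)/P(x))

Computing term by term:
  Q(1)·log₂(Q(1)/P(1)) = 0.4834·log₂(0.4834/0.4195) = 0.09888
  Q(2)·log₂(Q(2)/P(2)) = 0.0971·log₂(0.0971/0.0971) = 0.00000
  Q(3)·log₂(Q(3)/P(3)) = 0.4195·log₂(0.4195/0.4834) = -0.08581

D_KL(Q||P) = 0.09888 + 0.00000 - 0.08581 = 0.01307 ≈ 0.0131 bits

These ARE equal here. Q is P with outcomes relabeled (Q(1) = P(3), Q(3) = P(1)) by a relabeling that is its own inverse, so the two sums contain exactly the same terms in a different order. This is a special case — KL divergence is not symmetric in general: D_KL(P||Q) ≠ D_KL(Q||P) for most P, Q.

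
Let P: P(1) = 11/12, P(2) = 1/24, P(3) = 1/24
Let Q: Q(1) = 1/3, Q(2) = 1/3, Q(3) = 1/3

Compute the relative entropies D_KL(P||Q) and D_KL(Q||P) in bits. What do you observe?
D_KL(P||Q) = 1.0878 bits, D_KL(Q||P) = 1.5135 bits. The two directions give different values (D_KL(Q||P) exceeds D_KL(P||Q) by 0.4257 bits): KL divergence is asymmetric.

D_KL(P||Q) = Σ P(x) log₂(P(x)/Q(x))

Computing term by term:
  P(1)·log₂(P(1)/Q(1)) = (11/12)·log₂((11/12)/(1/3)) = 1.33781
  P(2)·log₂(P(2)/Q(2)) = (1/24)·log₂((1/24)/(1/3)) = -0.12500
  P(3)·log₂(P(3)/Q(3)) = (1/24)·log₂((1/24)/(1/3)) = -0.12500

D_KL(P||Q) = 1.33781 - 0.12500 - 0.12500 = 1.08781 ≈ 1.0878 bits

D_KL(Q||P) = Σ Q(x) log₂(Q(x)/P(x))

Computing term by term:
  Q(1)·log₂(Q(1)/P(1)) = (1/3)·log₂((1/3)/(11/12)) = -0.48648
  Q(2)·log₂(Q(2)/P(2)) = (1/3)·log₂((1/3)/(1/24)) = 1.00000
  Q(3)·log₂(Q(3)/P(3)) = (1/3)·log₂((1/3)/(1/24)) = 1.00000

D_KL(Q||P) = -0.48648 + 1.00000 + 1.00000 = 1.51352 ≈ 1.5135 bits

These are NOT equal (difference: 0.4257 bits). KL divergence is asymmetric: D_KL(P||Q) ≠ D_KL(Q||P) in general.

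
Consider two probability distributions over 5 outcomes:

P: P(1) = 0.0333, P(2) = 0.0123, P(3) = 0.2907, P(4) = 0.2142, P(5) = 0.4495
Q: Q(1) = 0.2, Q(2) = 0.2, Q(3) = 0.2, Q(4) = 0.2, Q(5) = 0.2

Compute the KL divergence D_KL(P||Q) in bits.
0.5676 bits

D_KL(P||Q) = Σ P(x) log₂(P(x)/Q(x))

Computing term by term:
  P(1)·log₂(P(1)/Q(1)) = 0.0333·log₂(0.0333/0.2) = -0.08613
  P(2)·log₂(P(2)/Q(2)) = 0.0123·log₂(0.0123/0.2) = -0.04949
  P(3)·log₂(P(3)/Q(3)) = 0.2907·log₂(0.2907/0.2) = 0.15684
  P(4)·log₂(P(4)/Q(4)) = 0.2142·log₂(0.2142/0.2) = 0.02120
  P(5)·log₂(P(5)/Q(5)) = 0.4495·log₂(0.4495/0.2) = 0.52516

D_KL(P||Q) = -0.08613 - 0.04949 + 0.15684 + 0.02120 + 0.52516 = 0.56758 ≈ 0.5676 bits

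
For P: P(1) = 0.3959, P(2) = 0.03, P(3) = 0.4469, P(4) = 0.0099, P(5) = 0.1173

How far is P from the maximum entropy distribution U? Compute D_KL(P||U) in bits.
0.6931 bits

U(i) = 1/5 for all i

D_KL(P||U) = Σ P(x) log₂(P(x) / (1/5))
           = Σ P(x) log₂(P(x)) + log₂(5)
           = log₂(5) - H(P)

H(P) = -Σ P(x) log₂(P(x)):
  -P(1)·log₂(P(1)) = -(0.3959)·log₂(0.3959) = 0.52924
  -P(2)·log₂(P(2)) = -(0.03)·log₂(0.03) = 0.15177
  -P(3)·log₂(P(3)) = -(0.4469)·log₂(0.4469) = 0.51929
  -P(4)·log₂(P(4)) = -(0.0099)·log₂(0.0099) = 0.06592
  -P(5)·log₂(P(5)) = -(0.1173)·log₂(0.1173) = 0.36266
H(P) = 0.52924 + 0.15177 + 0.51929 + 0.06592 + 0.36266 = 1.62888 bits

log₂(5) = 2.32193 bits

D_KL(P||U) = 2.32193 - 1.62888 = 0.69305 ≈ 0.6931 bits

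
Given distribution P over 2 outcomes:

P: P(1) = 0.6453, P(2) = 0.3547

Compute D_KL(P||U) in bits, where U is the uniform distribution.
0.0618 bits

U(i) = 1/2 for all i

D_KL(P||U) = Σ P(x) log₂(P(x) / (1/2))
           = Σ P(x) log₂(P(x)) + log₂(2)
           = log₂(2) - H(P)

H(P) = -Σ P(x) log₂(P(x)):
  -P(1)·log₂(P(1)) = -(0.6453)·log₂(0.6453) = 0.40780
  -P(2)·log₂(P(2)) = -(0.3547)·log₂(0.3547) = 0.53039
H(P) = 0.40780 + 0.53039 = 0.93819 bits

log₂(2) = 1.00000 bits

D_KL(P||U) = 1.00000 - 0.93819 = 0.06181 ≈ 0.0618 bits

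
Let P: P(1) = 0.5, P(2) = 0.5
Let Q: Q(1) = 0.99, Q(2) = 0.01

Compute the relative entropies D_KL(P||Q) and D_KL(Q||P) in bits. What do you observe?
D_KL(P||Q) = 2.3292 bits, D_KL(Q||P) = 0.9192 bits. The two directions give different values (D_KL(P||Q) exceeds D_KL(Q||P) by 1.4100 bits): KL divergence is asymmetric.

D_KL(P||Q) = Σ P(x) log₂(P(x)/Q(x))

Computing term by term:
  P(1)·log₂(P(1)/Q(1)) = 0.5·log₂(0.5/0.99) = -0.49275
  P(2)·log₂(P(2)/Q(2)) = 0.5·log₂(0.5/0.01) = 2.82193

D_KL(P||Q) = -0.49275 + 2.82193 = 2.32918 ≈ 2.3292 bits

D_KL(Q||P) = Σ Q(x) log₂(Q(x)/P(x))

Computing term by term:
  Q(1)·log₂(Q(1)/P(1)) = 0.99·log₂(0.99/0.5) = 0.97565
  Q(2)·log₂(Q(2)/P(2)) = 0.01·log₂(0.01/0.5) = -0.05644

D_KL(Q||P) = 0.97565 - 0.05644 = 0.91921 ≈ 0.9192 bits

These are NOT equal (difference: 1.4100 bits). KL divergence is asymmetric: D_KL(P||Q) ≠ D_KL(Q||P) in general.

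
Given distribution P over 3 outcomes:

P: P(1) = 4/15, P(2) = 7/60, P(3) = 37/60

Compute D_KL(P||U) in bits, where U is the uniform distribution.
0.2848 bits

U(i) = 1/3 for all i

D_KL(P||U) = Σ P(x) log₂(P(x) / (1/3))
           = Σ P(x) log₂(P(x)) + log₂(3)
           = log₂(3) - H(P)

H(P) = -Σ P(x) log₂(P(x)):
  -P(1)·log₂(P(1)) = -(4/15)·log₂(4/15) = 0.50850
  -P(2)·log₂(P(2)) = -(7/60)·log₂(7/60) = 0.36161
  -P(3)·log₂(P(3)) = -(37/60)·log₂(37/60) = 0.43009
H(P) = 0.50850 + 0.36161 + 0.43009 = 1.30020 bits

log₂(3) = 1.58496 bits

D_KL(P||U) = 1.58496 - 1.30020 = 0.28476 ≈ 0.2848 bits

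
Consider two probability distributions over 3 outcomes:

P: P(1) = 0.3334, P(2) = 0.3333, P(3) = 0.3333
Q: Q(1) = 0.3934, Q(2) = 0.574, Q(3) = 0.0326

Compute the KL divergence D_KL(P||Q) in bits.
0.7769 bits

D_KL(P||Q) = Σ P(x) log₂(P(x)/Q(x))

Computing term by term:
  P(1)·log₂(P(1)/Q(1)) = 0.3334·log₂(0.3334/0.3934) = -0.07960
  P(2)·log₂(P(2)/Q(2)) = 0.3333·log₂(0.3333/0.574) = -0.26138
  P(3)·log₂(P(3)/Q(3)) = 0.3333·log₂(0.3333/0.0326) = 1.11785

D_KL(P||Q) = -0.07960 - 0.26138 + 1.11785 = 0.77687 ≈ 0.7769 bits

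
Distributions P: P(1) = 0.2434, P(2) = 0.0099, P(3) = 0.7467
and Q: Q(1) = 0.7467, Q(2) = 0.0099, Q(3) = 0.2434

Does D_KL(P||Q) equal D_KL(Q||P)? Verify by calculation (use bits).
D_KL(P||Q) = 0.8139 bits, D_KL(Q||P) = 0.8139 bits. Yes — for this pair D_KL(P||Q) = D_KL(Q||P).

D_KL(P||Q) = Σ P(x) log₂(P(x)/Q(x))

Computing term by term:
  P(1)·log₂(P(1)/Q(1)) = 0.2434·log₂(0.2434/0.7467) = -0.39363
  P(2)·log₂(P(2)/Q(2)) = 0.0099·log₂(0.0099/0.0099) = 0.00000
  P(3)·log₂(P(3)/Q(3)) = 0.7467·log₂(0.7467/0.2434) = 1.20756

D_KL(P||Q) = -0.39363 + 0.00000 + 1.20756 = 0.81393 ≈ 0.8139 bits

D_KL(Q||P) = Σ Q(x) log₂(Q(x)/P(x))

Computing term by term:
  Q(1)·log₂(Q(1)/P(1)) = 0.7467·log₂(0.7467/0.2434) = 1.20756
  Q(2)·log₂(Q(2)/P(2)) = 0.0099·log₂(0.0099/0.0099) = 0.00000
  Q(3)·log₂(Q(3)/P(3)) = 0.2434·log₂(0.2434/0.7467) = -0.39363

D_KL(Q||P) = 1.20756 + 0.00000 - 0.39363 = 0.81393 ≈ 0.8139 bits

These ARE equal here. Q is P with outcomes relabeled (Q(1) = P(3), Q(3) = P(1)) by a relabeling that is its own inverse, so the two sums contain exactly the same terms in a different order. This is a special case — KL divergence is not symmetric in general: D_KL(P||Q) ≠ D_KL(Q||P) for most P, Q.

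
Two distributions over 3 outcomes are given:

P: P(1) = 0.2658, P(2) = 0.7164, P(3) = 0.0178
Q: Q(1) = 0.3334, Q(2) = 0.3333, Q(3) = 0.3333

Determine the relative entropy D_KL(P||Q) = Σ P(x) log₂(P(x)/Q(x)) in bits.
0.6287 bits

D_KL(P||Q) = Σ P(x) log₂(P(x)/Q(x))

Computing term by term:
  P(1)·log₂(P(1)/Q(1)) = 0.2658·log₂(0.2658/0.3334) = -0.08689
  P(2)·log₂(P(2)/Q(2)) = 0.7164·log₂(0.7164/0.3333) = 0.79087
  P(3)·log₂(P(3)/Q(3)) = 0.0178·log₂(0.0178/0.3333) = -0.07524

D_KL(P||Q) = -0.08689 + 0.79087 - 0.07524 = 0.62874 ≈ 0.6287 bits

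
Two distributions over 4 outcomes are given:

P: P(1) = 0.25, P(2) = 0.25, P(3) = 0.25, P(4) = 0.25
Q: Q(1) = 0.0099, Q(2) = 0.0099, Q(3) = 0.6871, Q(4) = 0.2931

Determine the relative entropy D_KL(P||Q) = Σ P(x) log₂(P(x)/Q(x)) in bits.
1.9072 bits

D_KL(P||Q) = Σ P(x) log₂(P(x)/Q(x))

Computing term by term:
  P(1)·log₂(P(1)/Q(1)) = 0.25·log₂(0.25/0.0099) = 1.16459
  P(2)·log₂(P(2)/Q(2)) = 0.25·log₂(0.25/0.0099) = 1.16459
  P(3)·log₂(P(3)/Q(3)) = 0.25·log₂(0.25/0.6871) = -0.36465
  P(4)·log₂(P(4)/Q(4)) = 0.25·log₂(0.25/0.2931) = -0.05737

D_KL(P||Q) = 1.16459 + 1.16459 - 0.36465 - 0.05737 = 1.90716 ≈ 1.9072 bits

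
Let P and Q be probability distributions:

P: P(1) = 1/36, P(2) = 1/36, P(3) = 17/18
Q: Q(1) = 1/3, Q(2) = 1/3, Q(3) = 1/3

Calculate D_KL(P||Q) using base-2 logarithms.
1.2199 bits

D_KL(P||Q) = Σ P(x) log₂(P(x)/Q(x))

Computing term by term:
  P(1)·log₂(P(1)/Q(1)) = (1/36)·log₂((1/36)/(1/3)) = -0.09958
  P(2)·log₂(P(2)/Q(2)) = (1/36)·log₂((1/36)/(1/3)) = -0.09958
  P(3)·log₂(P(3)/Q(3)) = (17/18)·log₂((17/18)/(1/3)) = 1.41903

D_KL(P||Q) = -0.09958 - 0.09958 + 1.41903 = 1.21987 ≈ 1.2199 bits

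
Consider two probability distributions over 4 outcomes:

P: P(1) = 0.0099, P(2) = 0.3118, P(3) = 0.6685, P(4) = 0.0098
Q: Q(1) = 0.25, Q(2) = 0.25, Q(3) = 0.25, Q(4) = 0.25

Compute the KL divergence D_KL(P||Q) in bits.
0.9561 bits

D_KL(P||Q) = Σ P(x) log₂(P(x)/Q(x))

Computing term by term:
  P(1)·log₂(P(1)/Q(1)) = 0.0099·log₂(0.0099/0.25) = -0.04612
  P(2)·log₂(P(2)/Q(2)) = 0.3118·log₂(0.3118/0.25) = 0.09937
  P(3)·log₂(P(3)/Q(3)) = 0.6685·log₂(0.6685/0.25) = 0.94860
  P(4)·log₂(P(4)/Q(4)) = 0.0098·log₂(0.0098/0.25) = -0.04580

D_KL(P||Q) = -0.04612 + 0.09937 + 0.94860 - 0.04580 = 0.95605 ≈ 0.9561 bits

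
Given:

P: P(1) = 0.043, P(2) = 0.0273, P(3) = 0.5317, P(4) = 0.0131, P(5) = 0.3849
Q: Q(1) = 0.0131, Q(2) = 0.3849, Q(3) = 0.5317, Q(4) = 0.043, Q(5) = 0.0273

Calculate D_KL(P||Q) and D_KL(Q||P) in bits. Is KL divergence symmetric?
D_KL(P||Q) = 1.4164 bits, D_KL(Q||P) = 1.4164 bits. The two values coincide for this particular pair, but no — KL divergence is not symmetric in general.

D_KL(P||Q) = Σ P(x) log₂(P(x)/Q(x))

Computing term by term:
  P(1)·log₂(P(1)/Q(1)) = 0.043·log₂(0.043/0.0131) = 0.07374
  P(2)·log₂(P(2)/Q(2)) = 0.0273·log₂(0.0273/0.3849) = -0.10422
  P(3)·log₂(P(3)/Q(3)) = 0.5317·log₂(0.5317/0.5317) = 0.00000
  P(4)·log₂(P(4)/Q(4)) = 0.0131·log₂(0.0131/0.043) = -0.02246
  P(5)·log₂(P(5)/Q(5)) = 0.3849·log₂(0.3849/0.0273) = 1.46936

D_KL(P||Q) = 0.07374 - 0.10422 + 0.00000 - 0.02246 + 1.46936 = 1.41642 ≈ 1.4164 bits

D_KL(Q||P) = Σ Q(x) log₂(Q(x)/P(x))

Computing term by term:
  Q(1)·log₂(Q(1)/P(1)) = 0.0131·log₂(0.0131/0.043) = -0.02246
  Q(2)·log₂(Q(2)/P(2)) = 0.3849·log₂(0.3849/0.0273) = 1.46936
  Q(3)·log₂(Q(3)/P(3)) = 0.5317·log₂(0.5317/0.5317) = 0.00000
  Q(4)·log₂(Q(4)/P(4)) = 0.043·log₂(0.043/0.0131) = 0.07374
  Q(5)·log₂(Q(5)/P(5)) = 0.0273·log₂(0.0273/0.3849) = -0.10422

D_KL(Q||P) = -0.02246 + 1.46936 + 0.00000 + 0.07374 - 0.10422 = 1.41642 ≈ 1.4164 bits

These ARE equal here. Q is P with outcomes relabeled (Q(1) = P(4), Q(2) = P(5), Q(4) = P(1), Q(5) = P(2)) by a relabeling that is its own inverse, so the two sums contain exactly the same terms in a different order. This is a special case — KL divergence is not symmetric in general: D_KL(P||Q) ≠ D_KL(Q||P) for most P, Q.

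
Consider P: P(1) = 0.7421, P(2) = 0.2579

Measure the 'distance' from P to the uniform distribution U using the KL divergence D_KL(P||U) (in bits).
0.1764 bits

U(i) = 1/2 for all i

D_KL(P||U) = Σ P(x) log₂(P(x) / (1/2))
           = Σ P(x) log₂(P(x)) + log₂(2)
           = log₂(2) - H(P)

H(P) = -Σ P(x) log₂(P(x)):
  -P(1)·log₂(P(1)) = -(0.7421)·log₂(0.7421) = 0.31934
  -P(2)·log₂(P(2)) = -(0.2579)·log₂(0.2579) = 0.50422
H(P) = 0.31934 + 0.50422 = 0.82356 bits

log₂(2) = 1.00000 bits

D_KL(P||U) = 1.00000 - 0.82356 = 0.17644 ≈ 0.1764 bits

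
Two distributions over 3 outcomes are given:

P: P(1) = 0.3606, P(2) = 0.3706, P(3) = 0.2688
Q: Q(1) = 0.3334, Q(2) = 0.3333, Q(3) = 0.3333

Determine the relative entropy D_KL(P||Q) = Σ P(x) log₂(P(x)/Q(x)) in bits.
0.0141 bits

D_KL(P||Q) = Σ P(x) log₂(P(x)/Q(x))

Computing term by term:
  P(1)·log₂(P(1)/Q(1)) = 0.3606·log₂(0.3606/0.3334) = 0.04080
  P(2)·log₂(P(2)/Q(2)) = 0.3706·log₂(0.3706/0.3333) = 0.05672
  P(3)·log₂(P(3)/Q(3)) = 0.2688·log₂(0.2688/0.3333) = -0.08341

D_KL(P||Q) = 0.04080 + 0.05672 - 0.08341 = 0.01411 ≈ 0.0141 bits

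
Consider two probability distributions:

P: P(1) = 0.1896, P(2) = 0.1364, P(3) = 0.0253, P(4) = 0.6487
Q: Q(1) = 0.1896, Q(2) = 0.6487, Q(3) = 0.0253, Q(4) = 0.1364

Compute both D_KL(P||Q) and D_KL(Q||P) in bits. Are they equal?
D_KL(P||Q) = 1.1525 bits, D_KL(Q||P) = 1.1525 bits. Yes, in this case they are equal (although KL divergence is not symmetric in general).

D_KL(P||Q) = Σ P(x) log₂(P(x)/Q(x))

Computing term by term:
  P(1)·log₂(P(1)/Q(1)) = 0.1896·log₂(0.1896/0.1896) = 0.00000
  P(2)·log₂(P(2)/Q(2)) = 0.1364·log₂(0.1364/0.6487) = -0.30686
  P(3)·log₂(P(3)/Q(3)) = 0.0253·log₂(0.0253/0.0253) = 0.00000
  P(4)·log₂(P(4)/Q(4)) = 0.6487·log₂(0.6487/0.1364) = 1.45939

D_KL(P||Q) = 0.00000 - 0.30686 + 0.00000 + 1.45939 = 1.15253 ≈ 1.1525 bits

D_KL(Q||P) = Σ Q(x) log₂(Q(x)/P(x))

Computing term by term:
  Q(1)·log₂(Q(1)/P(1)) = 0.1896·log₂(0.1896/0.1896) = 0.00000
  Q(2)·log₂(Q(2)/P(2)) = 0.6487·log₂(0.6487/0.1364) = 1.45939
  Q(3)·log₂(Q(3)/P(3)) = 0.0253·log₂(0.0253/0.0253) = 0.00000
  Q(4)·log₂(Q(4)/P(4)) = 0.1364·log₂(0.1364/0.6487) = -0.30686

D_KL(Q||P) = 0.00000 + 1.45939 + 0.00000 - 0.30686 = 1.15253 ≈ 1.1525 bits

These ARE equal here. Q is P with outcomes relabeled (Q(2) = P(4), Q(4) = P(2)) by a relabeling that is its own inverse, so the two sums contain exactly the same terms in a different order. This is a special case — KL divergence is not symmetric in general: D_KL(P||Q) ≠ D_KL(Q||P) for most P, Q.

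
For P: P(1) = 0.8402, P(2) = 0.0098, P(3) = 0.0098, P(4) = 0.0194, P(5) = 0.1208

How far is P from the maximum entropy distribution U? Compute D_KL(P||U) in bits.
1.5014 bits

U(i) = 1/5 for all i

D_KL(P||U) = Σ P(x) log₂(P(x) / (1/5))
           = Σ P(x) log₂(P(x)) + log₂(5)
           = log₂(5) - H(P)

H(P) = -Σ P(x) log₂(P(x)):
  -P(1)·log₂(P(1)) = -(0.8402)·log₂(0.8402) = 0.21105
  -P(2)·log₂(P(2)) = -(0.0098)·log₂(0.0098) = 0.06540
  -P(3)·log₂(P(3)) = -(0.0098)·log₂(0.0098) = 0.06540
  -P(4)·log₂(P(4)) = -(0.0194)·log₂(0.0194) = 0.11034
  -P(5)·log₂(P(5)) = -(0.1208)·log₂(0.1208) = 0.36836
H(P) = 0.21105 + 0.06540 + 0.06540 + 0.11034 + 0.36836 = 0.82055 bits

log₂(5) = 2.32193 bits

D_KL(P||U) = 2.32193 - 0.82055 = 1.50138 ≈ 1.5014 bits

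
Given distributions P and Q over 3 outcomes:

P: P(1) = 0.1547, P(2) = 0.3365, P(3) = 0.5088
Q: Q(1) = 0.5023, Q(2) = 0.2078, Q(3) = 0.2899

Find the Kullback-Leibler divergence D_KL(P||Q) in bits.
0.3841 bits

D_KL(P||Q) = Σ P(x) log₂(P(x)/Q(x))

Computing term by term:
  P(1)·log₂(P(1)/Q(1)) = 0.1547·log₂(0.1547/0.5023) = -0.26285
  P(2)·log₂(P(2)/Q(2)) = 0.3365·log₂(0.3365/0.2078) = 0.23401
  P(3)·log₂(P(3)/Q(3)) = 0.5088·log₂(0.5088/0.2899) = 0.41291

D_KL(P||Q) = -0.26285 + 0.23401 + 0.41291 = 0.38407 ≈ 0.3841 bits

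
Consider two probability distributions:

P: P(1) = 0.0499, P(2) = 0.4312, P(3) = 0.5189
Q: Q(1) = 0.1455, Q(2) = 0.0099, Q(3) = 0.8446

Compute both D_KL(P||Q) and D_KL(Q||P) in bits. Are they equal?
D_KL(P||Q) = 1.9061 bits, D_KL(Q||P) = 0.7643 bits. No, they are not equal.

D_KL(P||Q) = Σ P(x) log₂(P(x)/Q(x))

Computing term by term:
  P(1)·log₂(P(1)/Q(1)) = 0.0499·log₂(0.0499/0.1455) = -0.07704
  P(2)·log₂(P(2)/Q(2)) = 0.4312·log₂(0.4312/0.0099) = 2.34779
  P(3)·log₂(P(3)/Q(3)) = 0.5189·log₂(0.5189/0.8446) = -0.36469

D_KL(P||Q) = -0.07704 + 2.34779 - 0.36469 = 1.90606 ≈ 1.9061 bits

D_KL(Q||P) = Σ Q(x) log₂(Q(x)/P(x))

Computing term by term:
  Q(1)·log₂(Q(1)/P(1)) = 0.1455·log₂(0.1455/0.0499) = 0.22464
  Q(2)·log₂(Q(2)/P(2)) = 0.0099·log₂(0.0099/0.4312) = -0.05390
  Q(3)·log₂(Q(3)/P(3)) = 0.8446·log₂(0.8446/0.5189) = 0.59359

D_KL(Q||P) = 0.22464 - 0.05390 + 0.59359 = 0.76433 ≈ 0.7643 bits

These are NOT equal (difference: 1.1418 bits). KL divergence is asymmetric: D_KL(P||Q) ≠ D_KL(Q||P) in general.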